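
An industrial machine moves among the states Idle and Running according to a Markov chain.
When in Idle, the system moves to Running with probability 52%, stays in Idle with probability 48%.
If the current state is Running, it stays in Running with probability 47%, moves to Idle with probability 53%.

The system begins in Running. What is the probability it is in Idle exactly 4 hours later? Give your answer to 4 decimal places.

Propagate the distribution vector 4 hours from Running.
After 0 hours: (0.0000, 1.0000)
After 1 hour: (0.5300, 0.4700)
After 2 hours: (0.5035, 0.4965)
After 3 hours: (0.5048, 0.4952)
After 4 hours: (0.5048, 0.4952)
P(in Idle after 4 hours) = 0.5048

0.5048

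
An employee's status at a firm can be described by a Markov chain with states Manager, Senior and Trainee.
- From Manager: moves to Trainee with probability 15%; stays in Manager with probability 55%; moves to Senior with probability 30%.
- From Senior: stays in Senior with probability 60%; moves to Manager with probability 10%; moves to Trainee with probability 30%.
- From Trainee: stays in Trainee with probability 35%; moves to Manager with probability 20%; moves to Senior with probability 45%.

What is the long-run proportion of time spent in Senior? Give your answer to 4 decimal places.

Let the stationary distribution be π with π = πP and π_1 + π_2 + π_3 = 1.
π_1 = 0.55·π_1 + 0.1·π_2 + 0.2·π_3
π_2 = 0.3·π_1 + 0.6·π_2 + 0.45·π_3
Solving with the normalization constraint gives π = (0.2326, 0.4884, 0.2791).
So the stationary probability of Senior is 0.4884.

0.4884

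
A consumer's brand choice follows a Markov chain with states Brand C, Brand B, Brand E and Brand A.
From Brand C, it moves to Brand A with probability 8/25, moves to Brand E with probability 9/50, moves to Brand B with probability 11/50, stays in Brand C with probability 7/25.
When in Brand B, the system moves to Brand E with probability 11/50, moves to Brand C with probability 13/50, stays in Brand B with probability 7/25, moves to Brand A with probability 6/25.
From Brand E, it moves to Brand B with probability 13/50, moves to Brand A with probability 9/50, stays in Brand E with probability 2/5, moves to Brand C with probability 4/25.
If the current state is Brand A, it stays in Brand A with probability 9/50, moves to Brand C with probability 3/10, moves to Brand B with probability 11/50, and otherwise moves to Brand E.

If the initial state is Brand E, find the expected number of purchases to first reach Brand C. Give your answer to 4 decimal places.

Let t(s) be the expected number of purchases to first reach Brand C from state s, with t(Brand C) = 0. Conditioning on the first purchase:
t(Brand B) = 1 + 0.28·t(Brand B) + 0.22·t(Brand E) + 0.24·t(Brand A)
t(Brand E) = 1 + 0.26·t(Brand B) + 0.4·t(Brand E) + 0.18·t(Brand A)
t(Brand A) = 1 + 0.22·t(Brand B) + 0.3·t(Brand E) + 0.18·t(Brand A)
Solving: t(Brand B) = 4.1749, t(Brand E) = 4.6928, t(Brand A) = 4.0565.
Expected purchases from Brand E to Brand C: 4.6928.

4.6928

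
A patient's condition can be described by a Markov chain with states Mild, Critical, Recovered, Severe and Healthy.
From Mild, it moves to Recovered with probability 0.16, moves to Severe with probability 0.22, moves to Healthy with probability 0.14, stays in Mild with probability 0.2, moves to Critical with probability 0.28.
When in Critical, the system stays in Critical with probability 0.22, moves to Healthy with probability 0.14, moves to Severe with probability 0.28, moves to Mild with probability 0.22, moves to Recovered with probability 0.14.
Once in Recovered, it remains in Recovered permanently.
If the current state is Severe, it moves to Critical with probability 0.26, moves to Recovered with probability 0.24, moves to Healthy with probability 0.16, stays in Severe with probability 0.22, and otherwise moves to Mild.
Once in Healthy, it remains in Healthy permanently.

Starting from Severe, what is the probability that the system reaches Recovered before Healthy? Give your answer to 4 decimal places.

Let h(s) be the probability of absorption at Recovered starting from transient state s. Then h(Recovered) = 1 and h(Healthy) = 0. By first-step analysis:
h(Mild) = 0.2·h(Mild) + 0.28·h(Critical) + 0.16·1 + 0.22·h(Severe) + 0.14·0
h(Critical) = 0.22·h(Mild) + 0.22·h(Critical) + 0.14·1 + 0.28·h(Severe) + 0.14·0
h(Severe) = 0.12·h(Mild) + 0.26·h(Critical) + 0.24·1 + 0.22·h(Severe) + 0.16·0
Solving: h(Mild) = 0.5455, h(Critical) = 0.5383, h(Severe) = 0.5710.
Starting from Severe, the probability is 0.5710.

0.5710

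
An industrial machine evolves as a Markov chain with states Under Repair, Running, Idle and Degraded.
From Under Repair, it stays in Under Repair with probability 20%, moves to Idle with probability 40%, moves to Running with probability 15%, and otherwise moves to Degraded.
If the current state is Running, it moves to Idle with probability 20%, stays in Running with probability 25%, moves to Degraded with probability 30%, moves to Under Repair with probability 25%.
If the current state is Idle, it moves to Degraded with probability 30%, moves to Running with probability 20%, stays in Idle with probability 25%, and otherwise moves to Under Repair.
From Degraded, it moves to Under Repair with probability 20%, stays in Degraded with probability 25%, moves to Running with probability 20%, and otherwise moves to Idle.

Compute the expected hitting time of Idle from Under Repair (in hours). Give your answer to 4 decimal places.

2.8503

Let t(s) be the expected number of hours to first reach Idle from state s, with t(Idle) = 0. Conditioning on the first hour:
t(Under Repair) = 1 + 0.2·t(Under Repair) + 0.15·t(Running) + 0.25·t(Degraded)
t(Running) = 1 + 0.25·t(Under Repair) + 0.25·t(Running) + 0.3·t(Degraded)
t(Degraded) = 1 + 0.2·t(Under Repair) + 0.2·t(Running) + 0.25·t(Degraded)
Solving: t(Under Repair) = 2.8503, t(Running) = 3.4934, t(Degraded) = 3.0250.
Expected hours from Under Repair to Idle: 2.8503.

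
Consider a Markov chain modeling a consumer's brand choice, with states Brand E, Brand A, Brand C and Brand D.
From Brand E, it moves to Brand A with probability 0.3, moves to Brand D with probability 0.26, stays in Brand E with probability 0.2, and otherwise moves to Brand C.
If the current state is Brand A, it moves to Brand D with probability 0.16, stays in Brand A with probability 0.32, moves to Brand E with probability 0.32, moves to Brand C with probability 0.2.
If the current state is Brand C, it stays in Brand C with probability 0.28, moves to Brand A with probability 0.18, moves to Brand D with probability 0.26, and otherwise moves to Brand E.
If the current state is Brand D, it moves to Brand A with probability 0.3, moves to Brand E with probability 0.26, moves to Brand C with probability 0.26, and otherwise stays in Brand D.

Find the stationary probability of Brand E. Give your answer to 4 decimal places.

0.2655

Let the stationary distribution be π with π = πP and π_1 + π_2 + π_3 + π_4 = 1.
π_1 = 0.2·π_1 + 0.32·π_2 + 0.28·π_3 + 0.26·π_4
π_2 = 0.3·π_1 + 0.32·π_2 + 0.18·π_3 + 0.3·π_4
π_3 = 0.24·π_1 + 0.2·π_2 + 0.28·π_3 + 0.26·π_4
Solving with the normalization constraint gives π = (0.2655, 0.2764, 0.2430, 0.2152).
So the stationary probability of Brand E is 0.2655.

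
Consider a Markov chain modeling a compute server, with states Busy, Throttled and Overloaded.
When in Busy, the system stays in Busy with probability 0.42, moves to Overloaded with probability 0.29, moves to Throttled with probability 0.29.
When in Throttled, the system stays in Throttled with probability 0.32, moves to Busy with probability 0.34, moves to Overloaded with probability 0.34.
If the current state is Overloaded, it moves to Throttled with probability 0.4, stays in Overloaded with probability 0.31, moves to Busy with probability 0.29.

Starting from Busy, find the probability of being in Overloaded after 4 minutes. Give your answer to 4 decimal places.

0.3130

Propagate the distribution vector 4 minutes from Busy.
After 0 minutes: (1.0000, 0.0000, 0.0000)
After 1 minute: (0.4200, 0.2900, 0.2900)
After 2 minutes: (0.3591, 0.3306, 0.3103)
After 3 minutes: (0.3532, 0.3341, 0.3127)
After 4 minutes: (0.3526, 0.3344, 0.3130)
P(in Overloaded after 4 minutes) = 0.3130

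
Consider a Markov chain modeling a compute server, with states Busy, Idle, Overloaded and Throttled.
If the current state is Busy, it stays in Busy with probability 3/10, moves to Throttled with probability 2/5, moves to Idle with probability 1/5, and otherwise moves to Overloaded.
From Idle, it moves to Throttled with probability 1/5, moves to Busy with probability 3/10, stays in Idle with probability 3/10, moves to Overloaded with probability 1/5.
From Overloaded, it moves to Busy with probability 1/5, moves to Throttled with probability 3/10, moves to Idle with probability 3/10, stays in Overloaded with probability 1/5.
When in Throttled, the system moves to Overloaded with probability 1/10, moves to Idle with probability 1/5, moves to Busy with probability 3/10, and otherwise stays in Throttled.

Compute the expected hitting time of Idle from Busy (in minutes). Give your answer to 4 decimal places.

Let t(s) be the expected number of minutes to first reach Idle from state s, with t(Idle) = 0. Conditioning on the first minute:
t(Busy) = 1 + 0.3·t(Busy) + 0.1·t(Overloaded) + 0.4·t(Throttled)
t(Overloaded) = 1 + 0.2·t(Busy) + 0.2·t(Overloaded) + 0.3·t(Throttled)
t(Throttled) = 1 + 0.3·t(Busy) + 0.1·t(Overloaded) + 0.4·t(Throttled)
Solving: t(Busy) = 4.7368, t(Overloaded) = 4.2105, t(Throttled) = 4.7368.
Expected minutes from Busy to Idle: 4.7368.

4.7368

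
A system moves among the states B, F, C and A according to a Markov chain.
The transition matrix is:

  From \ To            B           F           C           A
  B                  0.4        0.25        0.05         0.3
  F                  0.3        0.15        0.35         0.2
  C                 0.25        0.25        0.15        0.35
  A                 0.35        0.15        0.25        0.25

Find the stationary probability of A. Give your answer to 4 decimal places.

0.2752

Let the stationary distribution be π with π = πP and π_1 + π_2 + π_3 + π_4 = 1.
π_1 = 0.4·π_1 + 0.3·π_2 + 0.25·π_3 + 0.35·π_4
π_2 = 0.25·π_1 + 0.15·π_2 + 0.25·π_3 + 0.15·π_4
π_3 = 0.05·π_1 + 0.35·π_2 + 0.15·π_3 + 0.25·π_4
Solving with the normalization constraint gives π = (0.3384, 0.2023, 0.1841, 0.2752).
So the stationary probability of A is 0.2752.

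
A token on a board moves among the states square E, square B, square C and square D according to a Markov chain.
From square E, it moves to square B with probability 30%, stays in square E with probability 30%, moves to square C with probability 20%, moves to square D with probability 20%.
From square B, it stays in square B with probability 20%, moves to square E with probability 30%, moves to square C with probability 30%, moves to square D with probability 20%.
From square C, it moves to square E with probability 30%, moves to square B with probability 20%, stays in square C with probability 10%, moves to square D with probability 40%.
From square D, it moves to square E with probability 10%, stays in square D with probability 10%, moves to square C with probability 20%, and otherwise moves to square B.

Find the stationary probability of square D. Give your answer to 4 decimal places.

0.2201

Let the stationary distribution be π with π = πP and π_1 + π_2 + π_3 + π_4 = 1.
π_1 = 0.3·π_1 + 0.3·π_2 + 0.3·π_3 + 0.1·π_4
π_2 = 0.3·π_1 + 0.2·π_2 + 0.2·π_3 + 0.6·π_4
π_3 = 0.2·π_1 + 0.3·π_2 + 0.1·π_3 + 0.2·π_4
Solving with the normalization constraint gives π = (0.2560, 0.3136, 0.2103, 0.2201).
So the stationary probability of square D is 0.2201.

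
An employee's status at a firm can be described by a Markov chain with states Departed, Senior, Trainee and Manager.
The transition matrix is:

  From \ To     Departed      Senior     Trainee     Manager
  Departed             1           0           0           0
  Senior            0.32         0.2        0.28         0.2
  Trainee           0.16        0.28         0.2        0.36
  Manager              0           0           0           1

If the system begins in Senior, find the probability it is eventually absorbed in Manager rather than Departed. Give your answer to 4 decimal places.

0.4644

Let h(s) be the probability of absorption at Manager starting from transient state s. Then h(Manager) = 1 and h(Departed) = 0. By first-step analysis:
h(Senior) = 0.32·0 + 0.2·h(Senior) + 0.28·h(Trainee) + 0.2·1
h(Trainee) = 0.16·0 + 0.28·h(Senior) + 0.2·h(Trainee) + 0.36·1
Solving: h(Senior) = 0.4644, h(Trainee) = 0.6125.
Starting from Senior, the probability is 0.4644.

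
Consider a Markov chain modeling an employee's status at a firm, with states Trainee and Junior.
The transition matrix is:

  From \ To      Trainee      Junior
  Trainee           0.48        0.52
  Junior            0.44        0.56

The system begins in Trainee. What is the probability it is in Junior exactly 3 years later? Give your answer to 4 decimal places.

0.5416

Propagate the distribution vector 3 years from Trainee.
After 0 years: (1.0000, 0.0000)
After 1 year: (0.4800, 0.5200)
After 2 years: (0.4592, 0.5408)
After 3 years: (0.4584, 0.5416)
P(in Junior after 3 years) = 0.5416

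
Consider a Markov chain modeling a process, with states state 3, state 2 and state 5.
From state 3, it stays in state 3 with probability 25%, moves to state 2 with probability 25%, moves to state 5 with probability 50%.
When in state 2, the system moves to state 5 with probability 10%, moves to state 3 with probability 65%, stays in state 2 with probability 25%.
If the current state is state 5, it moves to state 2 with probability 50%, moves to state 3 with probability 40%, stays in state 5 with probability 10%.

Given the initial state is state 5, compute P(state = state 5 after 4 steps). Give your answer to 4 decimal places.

0.2596

Propagate the distribution vector 4 steps from state 5.
After 0 steps: (0.0000, 0.0000, 1.0000)
After 1 step: (0.4000, 0.5000, 0.1000)
After 2 steps: (0.4650, 0.2750, 0.2600)
After 3 steps: (0.3990, 0.3150, 0.2860)
After 4 steps: (0.4189, 0.3215, 0.2596)
P(in state 5 after 4 steps) = 0.2596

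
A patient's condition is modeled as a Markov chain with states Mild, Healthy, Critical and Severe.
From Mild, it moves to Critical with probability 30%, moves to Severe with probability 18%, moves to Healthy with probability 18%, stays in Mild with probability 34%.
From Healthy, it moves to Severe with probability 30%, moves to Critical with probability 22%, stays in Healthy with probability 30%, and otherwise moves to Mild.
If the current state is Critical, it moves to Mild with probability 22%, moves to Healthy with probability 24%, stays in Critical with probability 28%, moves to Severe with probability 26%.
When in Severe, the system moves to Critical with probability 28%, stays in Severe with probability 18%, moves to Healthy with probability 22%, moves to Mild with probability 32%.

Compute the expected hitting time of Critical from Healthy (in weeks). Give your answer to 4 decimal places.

3.9248

Let t(s) be the expected number of weeks to first reach Critical from state s, with t(Critical) = 0. Conditioning on the first week:
t(Mild) = 1 + 0.34·t(Mild) + 0.18·t(Healthy) + 0.18·t(Severe)
t(Healthy) = 1 + 0.18·t(Mild) + 0.3·t(Healthy) + 0.3·t(Severe)
t(Severe) = 1 + 0.32·t(Mild) + 0.22·t(Healthy) + 0.18·t(Severe)
Solving: t(Mild) = 3.5871, t(Healthy) = 3.9248, t(Severe) = 3.6724.
Expected weeks from Healthy to Critical: 3.9248.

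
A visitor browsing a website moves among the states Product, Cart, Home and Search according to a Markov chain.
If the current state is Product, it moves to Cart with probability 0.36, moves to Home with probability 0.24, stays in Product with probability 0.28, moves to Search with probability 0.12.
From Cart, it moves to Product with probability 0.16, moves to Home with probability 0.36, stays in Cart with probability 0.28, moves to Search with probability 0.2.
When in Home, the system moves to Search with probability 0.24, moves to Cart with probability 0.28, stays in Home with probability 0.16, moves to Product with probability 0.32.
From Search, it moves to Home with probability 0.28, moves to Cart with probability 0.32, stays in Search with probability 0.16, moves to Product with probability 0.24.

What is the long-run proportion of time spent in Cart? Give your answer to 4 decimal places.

Let the stationary distribution be π with π = πP and π_1 + π_2 + π_3 + π_4 = 1.
π_1 = 0.28·π_1 + 0.16·π_2 + 0.32·π_3 + 0.24·π_4
π_2 = 0.36·π_1 + 0.28·π_2 + 0.28·π_3 + 0.32·π_4
π_3 = 0.24·π_1 + 0.36·π_2 + 0.16·π_3 + 0.28·π_4
Solving with the normalization constraint gives π = (0.2463, 0.3070, 0.2631, 0.1835).
So the stationary probability of Cart is 0.3070.

0.3070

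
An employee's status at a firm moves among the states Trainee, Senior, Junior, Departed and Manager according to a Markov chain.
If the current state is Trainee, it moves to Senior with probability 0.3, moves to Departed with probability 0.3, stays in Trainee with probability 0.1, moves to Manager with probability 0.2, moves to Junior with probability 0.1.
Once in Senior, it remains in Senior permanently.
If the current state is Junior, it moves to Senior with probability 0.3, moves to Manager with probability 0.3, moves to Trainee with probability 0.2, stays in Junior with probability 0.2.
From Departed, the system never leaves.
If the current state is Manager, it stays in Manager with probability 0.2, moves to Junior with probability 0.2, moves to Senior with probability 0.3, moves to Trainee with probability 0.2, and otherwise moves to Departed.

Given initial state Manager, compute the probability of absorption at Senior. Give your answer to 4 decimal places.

Let h(s) be the probability of absorption at Senior starting from transient state s. Then h(Senior) = 1 and h(Departed) = 0. By first-step analysis:
h(Trainee) = 0.1·h(Trainee) + 0.3·1 + 0.1·h(Junior) + 0.3·0 + 0.2·h(Manager)
h(Junior) = 0.2·h(Trainee) + 0.3·1 + 0.2·h(Junior) + 0.3·h(Manager)
h(Manager) = 0.2·h(Trainee) + 0.3·1 + 0.2·h(Junior) + 0.1·0 + 0.2·h(Manager)
Solving: h(Trainee) = 0.5804, h(Junior) = 0.7891, h(Manager) = 0.7174.
Starting from Manager, the probability is 0.7174.

0.7174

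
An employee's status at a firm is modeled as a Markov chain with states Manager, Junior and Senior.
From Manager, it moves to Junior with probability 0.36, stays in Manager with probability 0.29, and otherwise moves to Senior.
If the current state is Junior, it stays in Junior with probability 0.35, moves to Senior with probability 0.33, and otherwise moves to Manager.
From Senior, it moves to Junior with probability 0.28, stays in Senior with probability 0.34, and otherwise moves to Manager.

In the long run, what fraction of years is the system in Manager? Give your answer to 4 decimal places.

Let the stationary distribution be π with π = πP and π_1 + π_2 + π_3 = 1.
π_1 = 0.29·π_1 + 0.32·π_2 + 0.38·π_3
π_2 = 0.36·π_1 + 0.35·π_2 + 0.28·π_3
Solving with the normalization constraint gives π = (0.3305, 0.3295, 0.3400).
So the stationary probability of Manager is 0.3305.

0.3305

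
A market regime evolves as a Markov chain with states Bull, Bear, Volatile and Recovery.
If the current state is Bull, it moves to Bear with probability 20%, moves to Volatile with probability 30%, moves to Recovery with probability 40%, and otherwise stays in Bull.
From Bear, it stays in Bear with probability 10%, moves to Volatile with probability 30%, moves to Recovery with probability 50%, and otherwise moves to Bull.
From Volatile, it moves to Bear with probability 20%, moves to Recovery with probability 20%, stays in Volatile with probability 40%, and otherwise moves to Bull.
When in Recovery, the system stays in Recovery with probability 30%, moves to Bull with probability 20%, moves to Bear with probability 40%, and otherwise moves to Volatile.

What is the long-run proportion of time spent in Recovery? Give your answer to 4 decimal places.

Let the stationary distribution be π with π = πP and π_1 + π_2 + π_3 + π_4 = 1.
π_1 = 0.1·π_1 + 0.1·π_2 + 0.2·π_3 + 0.2·π_4
π_2 = 0.2·π_1 + 0.1·π_2 + 0.2·π_3 + 0.4·π_4
π_3 = 0.3·π_1 + 0.3·π_2 + 0.4·π_3 + 0.1·π_4
Solving with the normalization constraint gives π = (0.1597, 0.2434, 0.2580, 0.3389).
So the stationary probability of Recovery is 0.3389.

0.3389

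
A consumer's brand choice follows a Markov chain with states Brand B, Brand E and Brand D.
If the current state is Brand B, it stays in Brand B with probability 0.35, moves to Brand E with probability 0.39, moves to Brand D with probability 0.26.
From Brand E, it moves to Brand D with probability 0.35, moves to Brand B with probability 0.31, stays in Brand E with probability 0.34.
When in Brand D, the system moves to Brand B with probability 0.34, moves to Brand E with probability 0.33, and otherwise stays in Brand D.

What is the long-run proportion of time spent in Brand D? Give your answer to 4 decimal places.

Let the stationary distribution be π with π = πP and π_1 + π_2 + π_3 = 1.
π_1 = 0.35·π_1 + 0.31·π_2 + 0.34·π_3
π_2 = 0.39·π_1 + 0.34·π_2 + 0.33·π_3
Solving with the normalization constraint gives π = (0.3327, 0.3535, 0.3138).
So the stationary probability of Brand D is 0.3138.

0.3138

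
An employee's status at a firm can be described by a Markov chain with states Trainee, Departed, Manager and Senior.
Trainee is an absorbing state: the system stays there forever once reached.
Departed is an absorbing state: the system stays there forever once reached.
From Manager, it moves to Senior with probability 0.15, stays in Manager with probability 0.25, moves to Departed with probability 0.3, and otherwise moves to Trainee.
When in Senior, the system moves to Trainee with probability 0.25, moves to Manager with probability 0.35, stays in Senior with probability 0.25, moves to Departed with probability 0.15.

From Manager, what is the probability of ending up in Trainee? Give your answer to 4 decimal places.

Let h(s) be the probability of absorption at Trainee starting from transient state s. Then h(Trainee) = 1 and h(Departed) = 0. By first-step analysis:
h(Manager) = 0.3·1 + 0.3·0 + 0.25·h(Manager) + 0.15·h(Senior)
h(Senior) = 0.25·1 + 0.15·0 + 0.35·h(Manager) + 0.25·h(Senior)
Solving: h(Manager) = 0.5147, h(Senior) = 0.5735.
Starting from Manager, the probability is 0.5147.

0.5147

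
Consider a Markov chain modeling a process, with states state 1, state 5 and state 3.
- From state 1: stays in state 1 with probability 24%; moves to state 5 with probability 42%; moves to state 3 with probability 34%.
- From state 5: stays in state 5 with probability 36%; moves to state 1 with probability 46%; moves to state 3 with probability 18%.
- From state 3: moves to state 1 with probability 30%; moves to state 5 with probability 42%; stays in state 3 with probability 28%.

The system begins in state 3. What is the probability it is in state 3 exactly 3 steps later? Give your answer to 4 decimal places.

Propagate the distribution vector 3 steps from state 3.
After 0 steps: (0.0000, 0.0000, 1.0000)
After 1 step: (0.3000, 0.4200, 0.2800)
After 2 steps: (0.3492, 0.3948, 0.2560)
After 3 steps: (0.3422, 0.3963, 0.2615)
P(in state 3 after 3 steps) = 0.2615

0.2615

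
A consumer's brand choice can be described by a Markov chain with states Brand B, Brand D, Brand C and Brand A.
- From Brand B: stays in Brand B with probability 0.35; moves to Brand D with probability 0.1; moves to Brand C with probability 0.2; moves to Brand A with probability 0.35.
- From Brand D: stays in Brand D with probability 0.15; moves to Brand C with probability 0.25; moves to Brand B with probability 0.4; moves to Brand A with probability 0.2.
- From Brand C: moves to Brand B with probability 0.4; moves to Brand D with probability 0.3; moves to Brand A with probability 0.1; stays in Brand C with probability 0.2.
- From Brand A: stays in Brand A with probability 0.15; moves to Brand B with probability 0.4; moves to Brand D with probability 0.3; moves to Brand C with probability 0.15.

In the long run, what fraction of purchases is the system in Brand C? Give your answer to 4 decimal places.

Let the stationary distribution be π with π = πP and π_1 + π_2 + π_3 + π_4 = 1.
π_1 = 0.35·π_1 + 0.4·π_2 + 0.4·π_3 + 0.4·π_4
π_2 = 0.1·π_1 + 0.15·π_2 + 0.3·π_3 + 0.3·π_4
π_3 = 0.2·π_1 + 0.25·π_2 + 0.2·π_3 + 0.15·π_4
Solving with the normalization constraint gives π = (0.3810, 0.1946, 0.1984, 0.2260).
So the stationary probability of Brand C is 0.1984.

0.1984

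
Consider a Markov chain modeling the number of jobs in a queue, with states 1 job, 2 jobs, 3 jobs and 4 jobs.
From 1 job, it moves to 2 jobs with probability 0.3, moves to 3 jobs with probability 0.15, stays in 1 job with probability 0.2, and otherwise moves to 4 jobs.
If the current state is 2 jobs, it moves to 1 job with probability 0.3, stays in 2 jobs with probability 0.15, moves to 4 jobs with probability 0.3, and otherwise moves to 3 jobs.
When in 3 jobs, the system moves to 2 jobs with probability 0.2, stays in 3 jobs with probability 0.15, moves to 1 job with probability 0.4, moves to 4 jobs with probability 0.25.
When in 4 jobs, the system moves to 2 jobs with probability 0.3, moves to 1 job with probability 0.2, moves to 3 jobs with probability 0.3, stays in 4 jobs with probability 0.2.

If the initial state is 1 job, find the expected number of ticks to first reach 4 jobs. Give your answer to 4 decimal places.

3.1225

Let t(s) be the expected number of ticks to first reach 4 jobs from state s, with t(4 jobs) = 0. Conditioning on the first tick:
t(1 job) = 1 + 0.2·t(1 job) + 0.3·t(2 jobs) + 0.15·t(3 jobs)
t(2 jobs) = 1 + 0.3·t(1 job) + 0.15·t(2 jobs) + 0.25·t(3 jobs)
t(3 jobs) = 1 + 0.4·t(1 job) + 0.2·t(2 jobs) + 0.15·t(3 jobs)
Solving: t(1 job) = 3.1225, t(2 jobs) = 3.2840, t(3 jobs) = 3.4186.
Expected ticks from 1 job to 4 jobs: 3.1225.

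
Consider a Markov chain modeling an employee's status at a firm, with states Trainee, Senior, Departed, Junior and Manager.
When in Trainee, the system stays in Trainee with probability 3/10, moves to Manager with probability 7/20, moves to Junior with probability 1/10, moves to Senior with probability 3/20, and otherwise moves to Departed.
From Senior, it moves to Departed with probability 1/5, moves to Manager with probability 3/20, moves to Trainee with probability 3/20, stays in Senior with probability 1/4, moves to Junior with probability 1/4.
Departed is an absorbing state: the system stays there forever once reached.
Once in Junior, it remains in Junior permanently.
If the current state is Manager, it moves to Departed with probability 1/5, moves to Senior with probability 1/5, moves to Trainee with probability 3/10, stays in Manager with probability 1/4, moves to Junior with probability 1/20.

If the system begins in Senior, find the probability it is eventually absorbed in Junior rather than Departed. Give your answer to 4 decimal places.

0.4949

Let h(s) be the probability of absorption at Junior starting from transient state s. Then h(Junior) = 1 and h(Departed) = 0. By first-step analysis:
h(Trainee) = 0.3·h(Trainee) + 0.15·h(Senior) + 0.1·0 + 0.1·1 + 0.35·h(Manager)
h(Senior) = 0.15·h(Trainee) + 0.25·h(Senior) + 0.2·0 + 0.25·1 + 0.15·h(Manager)
h(Manager) = 0.3·h(Trainee) + 0.2·h(Senior) + 0.2·0 + 0.05·1 + 0.25·h(Manager)
Solving: h(Trainee) = 0.4353, h(Senior) = 0.4949, h(Manager) = 0.3728.
Starting from Senior, the probability is 0.4949.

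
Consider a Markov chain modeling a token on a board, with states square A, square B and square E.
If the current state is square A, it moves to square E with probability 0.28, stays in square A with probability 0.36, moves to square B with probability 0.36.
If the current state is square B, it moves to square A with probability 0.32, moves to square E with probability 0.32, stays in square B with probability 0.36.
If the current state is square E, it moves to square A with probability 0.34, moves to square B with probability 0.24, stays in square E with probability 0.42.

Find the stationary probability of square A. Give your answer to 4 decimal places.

0.3404

Let the stationary distribution be π with π = πP and π_1 + π_2 + π_3 = 1.
π_1 = 0.36·π_1 + 0.32·π_2 + 0.34·π_3
π_2 = 0.36·π_1 + 0.36·π_2 + 0.24·π_3
Solving with the normalization constraint gives π = (0.3404, 0.3191, 0.3404).
So the stationary probability of square A is 0.3404.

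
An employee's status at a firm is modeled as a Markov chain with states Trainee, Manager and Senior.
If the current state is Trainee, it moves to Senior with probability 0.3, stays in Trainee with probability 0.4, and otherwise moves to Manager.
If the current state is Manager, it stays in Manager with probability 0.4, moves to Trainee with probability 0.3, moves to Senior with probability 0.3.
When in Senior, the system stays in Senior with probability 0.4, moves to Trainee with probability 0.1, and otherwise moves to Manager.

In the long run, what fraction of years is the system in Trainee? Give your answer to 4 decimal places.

0.2593

Let the stationary distribution be π with π = πP and π_1 + π_2 + π_3 = 1.
π_1 = 0.4·π_1 + 0.3·π_2 + 0.1·π_3
π_2 = 0.3·π_1 + 0.4·π_2 + 0.5·π_3
Solving with the normalization constraint gives π = (0.2593, 0.4074, 0.3333).
So the stationary probability of Trainee is 0.2593.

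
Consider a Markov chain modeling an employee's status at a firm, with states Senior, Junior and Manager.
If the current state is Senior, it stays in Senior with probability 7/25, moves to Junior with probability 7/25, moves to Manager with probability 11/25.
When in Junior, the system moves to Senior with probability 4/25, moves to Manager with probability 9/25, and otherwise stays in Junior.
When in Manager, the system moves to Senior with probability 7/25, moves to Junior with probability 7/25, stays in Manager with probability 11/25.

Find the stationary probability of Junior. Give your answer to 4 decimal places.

0.3500

Let the stationary distribution be π with π = πP and π_1 + π_2 + π_3 = 1.
π_1 = 0.28·π_1 + 0.16·π_2 + 0.28·π_3
π_2 = 0.28·π_1 + 0.48·π_2 + 0.28·π_3
Solving with the normalization constraint gives π = (0.2380, 0.3500, 0.4120).
So the stationary probability of Junior is 0.3500.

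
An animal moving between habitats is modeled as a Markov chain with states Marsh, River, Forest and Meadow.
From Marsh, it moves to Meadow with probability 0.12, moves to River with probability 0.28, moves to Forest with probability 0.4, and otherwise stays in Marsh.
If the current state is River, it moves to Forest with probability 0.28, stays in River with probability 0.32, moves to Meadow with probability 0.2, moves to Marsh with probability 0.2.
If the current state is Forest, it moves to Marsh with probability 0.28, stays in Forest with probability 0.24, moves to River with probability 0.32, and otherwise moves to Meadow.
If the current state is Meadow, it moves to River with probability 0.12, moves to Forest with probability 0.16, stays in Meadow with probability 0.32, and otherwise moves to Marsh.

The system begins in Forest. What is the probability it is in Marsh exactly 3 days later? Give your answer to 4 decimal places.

0.2602

Propagate the distribution vector 3 days from Forest.
After 0 days: (0.0000, 0.0000, 1.0000, 0.0000)
After 1 day: (0.2800, 0.3200, 0.2400, 0.1600)
After 2 days: (0.2512, 0.2768, 0.2848, 0.1872)
After 3 days: (0.2602, 0.2725, 0.2763, 0.1910)
P(in Marsh after 3 days) = 0.2602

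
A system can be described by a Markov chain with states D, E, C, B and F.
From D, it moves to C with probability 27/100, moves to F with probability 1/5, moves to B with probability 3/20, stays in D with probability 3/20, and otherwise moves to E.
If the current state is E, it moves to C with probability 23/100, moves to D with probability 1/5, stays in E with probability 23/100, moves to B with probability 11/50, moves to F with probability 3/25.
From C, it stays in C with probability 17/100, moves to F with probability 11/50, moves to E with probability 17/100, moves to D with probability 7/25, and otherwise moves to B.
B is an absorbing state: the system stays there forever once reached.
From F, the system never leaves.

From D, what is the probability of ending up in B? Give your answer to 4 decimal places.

0.4718

Let h(s) be the probability of absorption at B starting from transient state s. Then h(B) = 1 and h(F) = 0. By first-step analysis:
h(D) = 0.15·h(D) + 0.23·h(E) + 0.27·h(C) + 0.15·1 + 0.2·0
h(E) = 0.2·h(D) + 0.23·h(E) + 0.23·h(C) + 0.22·1 + 0.12·0
h(C) = 0.28·h(D) + 0.17·h(E) + 0.17·h(C) + 0.16·1 + 0.22·0
Solving: h(D) = 0.4718, h(E) = 0.5468, h(C) = 0.4639.
Starting from D, the probability is 0.4718.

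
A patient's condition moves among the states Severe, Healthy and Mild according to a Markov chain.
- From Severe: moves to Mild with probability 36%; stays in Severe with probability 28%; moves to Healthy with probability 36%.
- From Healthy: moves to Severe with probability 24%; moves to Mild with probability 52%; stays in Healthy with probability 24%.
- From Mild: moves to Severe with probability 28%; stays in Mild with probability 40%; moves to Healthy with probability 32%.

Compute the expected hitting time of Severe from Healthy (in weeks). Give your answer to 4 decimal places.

Let t(s) be the expected number of weeks to first reach Severe from state s, with t(Severe) = 0. Conditioning on the first week:
t(Healthy) = 1 + 0.24·t(Healthy) + 0.52·t(Mild)
t(Mild) = 1 + 0.32·t(Healthy) + 0.4·t(Mild)
Solving: t(Healthy) = 3.8674, t(Mild) = 3.7293.
Expected weeks from Healthy to Severe: 3.8674.

3.8674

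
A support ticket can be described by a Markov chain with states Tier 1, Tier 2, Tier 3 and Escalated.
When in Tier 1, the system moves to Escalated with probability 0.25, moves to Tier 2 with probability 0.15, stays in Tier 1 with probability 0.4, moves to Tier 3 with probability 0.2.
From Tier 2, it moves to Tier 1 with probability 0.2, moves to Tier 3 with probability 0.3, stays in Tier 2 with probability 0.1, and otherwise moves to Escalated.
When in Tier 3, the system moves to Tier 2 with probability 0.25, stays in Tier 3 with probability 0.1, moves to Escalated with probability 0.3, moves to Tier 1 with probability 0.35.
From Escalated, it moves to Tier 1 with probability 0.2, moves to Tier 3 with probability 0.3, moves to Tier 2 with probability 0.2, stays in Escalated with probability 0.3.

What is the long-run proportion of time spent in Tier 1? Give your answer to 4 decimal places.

0.2923

Let the stationary distribution be π with π = πP and π_1 + π_2 + π_3 + π_4 = 1.
π_1 = 0.4·π_1 + 0.2·π_2 + 0.35·π_3 + 0.2·π_4
π_2 = 0.15·π_1 + 0.1·π_2 + 0.25·π_3 + 0.2·π_4
π_3 = 0.2·π_1 + 0.3·π_2 + 0.1·π_3 + 0.3·π_4
Solving with the normalization constraint gives π = (0.2923, 0.1788, 0.2256, 0.3033).
So the stationary probability of Tier 1 is 0.2923.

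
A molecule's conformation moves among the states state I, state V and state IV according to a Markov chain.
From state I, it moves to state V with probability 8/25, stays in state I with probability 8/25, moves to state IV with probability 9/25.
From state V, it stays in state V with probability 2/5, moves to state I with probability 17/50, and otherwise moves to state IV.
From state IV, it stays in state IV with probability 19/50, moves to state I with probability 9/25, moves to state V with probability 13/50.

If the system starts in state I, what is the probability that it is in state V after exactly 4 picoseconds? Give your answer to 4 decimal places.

Propagate the distribution vector 4 picoseconds from state I.
After 0 picoseconds: (1.0000, 0.0000, 0.0000)
After 1 picosecond: (0.3200, 0.3200, 0.3600)
After 2 picoseconds: (0.3408, 0.3240, 0.3352)
After 3 picoseconds: (0.3399, 0.3258, 0.3343)
After 4 picoseconds: (0.3399, 0.3260, 0.3341)
P(in state V after 4 picoseconds) = 0.3260

0.3260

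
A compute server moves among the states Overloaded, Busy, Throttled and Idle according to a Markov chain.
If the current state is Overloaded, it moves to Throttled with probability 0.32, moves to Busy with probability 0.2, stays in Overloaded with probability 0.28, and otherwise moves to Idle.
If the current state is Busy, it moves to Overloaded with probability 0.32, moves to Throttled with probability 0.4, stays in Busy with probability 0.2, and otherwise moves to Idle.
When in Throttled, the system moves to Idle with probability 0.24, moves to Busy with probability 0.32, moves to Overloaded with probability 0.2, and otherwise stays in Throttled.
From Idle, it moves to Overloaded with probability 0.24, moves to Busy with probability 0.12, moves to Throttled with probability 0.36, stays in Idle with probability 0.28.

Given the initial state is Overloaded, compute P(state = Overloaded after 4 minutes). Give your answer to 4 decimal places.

0.2551

Propagate the distribution vector 4 minutes from Overloaded.
After 0 minutes: (1.0000, 0.0000, 0.0000, 0.0000)
After 1 minute: (0.2800, 0.2000, 0.3200, 0.2000)
After 2 minutes: (0.2544, 0.2224, 0.3184, 0.2048)
After 3 minutes: (0.2552, 0.2218, 0.3205, 0.2024)
After 4 minutes: (0.2551, 0.2223, 0.3202, 0.2024)
P(in Overloaded after 4 minutes) = 0.2551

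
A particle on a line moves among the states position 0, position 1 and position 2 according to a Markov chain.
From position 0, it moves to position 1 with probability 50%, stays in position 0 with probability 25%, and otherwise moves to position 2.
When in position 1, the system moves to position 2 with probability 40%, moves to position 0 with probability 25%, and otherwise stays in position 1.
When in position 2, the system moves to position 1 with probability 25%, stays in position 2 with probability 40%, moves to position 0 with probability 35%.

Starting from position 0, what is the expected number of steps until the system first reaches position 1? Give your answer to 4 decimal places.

Let t(s) be the expected number of steps to first reach position 1 from state s, with t(position 1) = 0. Conditioning on the first step:
t(position 0) = 1 + 0.25·t(position 0) + 0.25·t(position 2)
t(position 2) = 1 + 0.35·t(position 0) + 0.4·t(position 2)
Solving: t(position 0) = 2.3448, t(position 2) = 3.0345.
Expected steps from position 0 to position 1: 2.3448.

2.3448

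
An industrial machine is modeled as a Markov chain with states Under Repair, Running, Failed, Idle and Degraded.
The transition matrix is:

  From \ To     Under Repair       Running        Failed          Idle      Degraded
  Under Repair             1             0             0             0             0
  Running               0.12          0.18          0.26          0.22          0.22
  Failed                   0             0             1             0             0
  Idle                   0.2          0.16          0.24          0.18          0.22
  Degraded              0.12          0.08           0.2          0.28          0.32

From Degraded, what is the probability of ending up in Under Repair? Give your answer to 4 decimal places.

Let h(s) be the probability of absorption at Under Repair starting from transient state s. Then h(Under Repair) = 1 and h(Failed) = 0. By first-step analysis:
h(Running) = 0.12·1 + 0.18·h(Running) + 0.26·0 + 0.22·h(Idle) + 0.22·h(Degraded)
h(Idle) = 0.2·1 + 0.16·h(Running) + 0.24·0 + 0.18·h(Idle) + 0.22·h(Degraded)
h(Degraded) = 0.12·1 + 0.08·h(Running) + 0.2·0 + 0.28·h(Idle) + 0.32·h(Degraded)
Solving: h(Running) = 0.3644, h(Idle) = 0.4203, h(Degraded) = 0.3924.
Starting from Degraded, the probability is 0.3924.

0.3924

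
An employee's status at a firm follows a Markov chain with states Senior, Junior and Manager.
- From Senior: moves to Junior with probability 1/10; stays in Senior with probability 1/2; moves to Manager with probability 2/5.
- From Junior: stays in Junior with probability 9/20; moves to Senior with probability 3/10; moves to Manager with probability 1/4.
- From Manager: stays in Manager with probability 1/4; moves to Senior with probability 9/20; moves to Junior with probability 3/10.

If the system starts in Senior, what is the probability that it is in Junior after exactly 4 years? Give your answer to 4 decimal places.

Propagate the distribution vector 4 years from Senior.
After 0 years: (1.0000, 0.0000, 0.0000)
After 1 year: (0.5000, 0.1000, 0.4000)
After 2 years: (0.4600, 0.2150, 0.3250)
After 3 years: (0.4408, 0.2403, 0.3190)
After 4 years: (0.4360, 0.2479, 0.3161)
P(in Junior after 4 years) = 0.2479

0.2479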